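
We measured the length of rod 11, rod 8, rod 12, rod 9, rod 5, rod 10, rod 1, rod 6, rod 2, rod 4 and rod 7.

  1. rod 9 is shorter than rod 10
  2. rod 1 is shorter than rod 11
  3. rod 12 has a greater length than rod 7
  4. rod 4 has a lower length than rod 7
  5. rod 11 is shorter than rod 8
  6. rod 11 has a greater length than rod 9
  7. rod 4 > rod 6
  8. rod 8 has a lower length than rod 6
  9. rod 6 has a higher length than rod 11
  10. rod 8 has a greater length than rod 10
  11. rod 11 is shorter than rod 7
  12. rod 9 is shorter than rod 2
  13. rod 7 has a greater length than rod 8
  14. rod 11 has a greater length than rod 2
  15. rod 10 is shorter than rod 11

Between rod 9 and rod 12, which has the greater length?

rod 9 < rod 11 and rod 11 < rod 8 give rod 9 < rod 8.
Then rod 8 < rod 6 extends the chain to rod 6.
With rod 6 < rod 4: rod 9 < rod 11 < rod 8 < rod 6 < rod 4.
Then rod 4 < rod 7 extends the chain to rod 7.
Then rod 7 < rod 12 extends the chain to rod 12.
So rod 9 < rod 12; rod 12 is the longer of the two.

rod 12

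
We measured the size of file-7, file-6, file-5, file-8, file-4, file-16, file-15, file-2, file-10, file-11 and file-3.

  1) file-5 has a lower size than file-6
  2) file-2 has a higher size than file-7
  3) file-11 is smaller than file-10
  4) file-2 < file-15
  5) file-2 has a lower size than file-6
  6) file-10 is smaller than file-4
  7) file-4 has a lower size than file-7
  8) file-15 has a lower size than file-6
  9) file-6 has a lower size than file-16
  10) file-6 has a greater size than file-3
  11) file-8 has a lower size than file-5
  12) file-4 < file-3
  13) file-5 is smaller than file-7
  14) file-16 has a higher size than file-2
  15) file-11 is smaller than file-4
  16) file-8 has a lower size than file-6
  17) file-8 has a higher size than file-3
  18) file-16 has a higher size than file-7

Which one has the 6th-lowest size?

Piecing the relations together gives one ordering: file-11 < file-10 < file-4 < file-3 < file-8 < file-5 < file-7 < file-2 < file-15 < file-6 < file-16.
The 6th smallest is file-5.

file-5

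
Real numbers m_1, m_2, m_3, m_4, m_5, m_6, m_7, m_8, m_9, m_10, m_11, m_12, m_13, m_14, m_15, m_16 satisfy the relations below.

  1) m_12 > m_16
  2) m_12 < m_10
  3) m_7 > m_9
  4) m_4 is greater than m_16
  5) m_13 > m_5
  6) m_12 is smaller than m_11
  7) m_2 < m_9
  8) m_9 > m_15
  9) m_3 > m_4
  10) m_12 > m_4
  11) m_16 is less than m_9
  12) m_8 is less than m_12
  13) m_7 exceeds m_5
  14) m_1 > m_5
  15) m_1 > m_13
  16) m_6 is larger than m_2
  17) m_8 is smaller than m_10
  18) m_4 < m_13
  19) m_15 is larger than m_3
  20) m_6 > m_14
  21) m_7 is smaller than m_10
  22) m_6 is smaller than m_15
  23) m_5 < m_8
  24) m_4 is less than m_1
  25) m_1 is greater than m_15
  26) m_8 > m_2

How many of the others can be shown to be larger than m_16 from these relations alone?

Directly above m_16: m_4, m_12, m_9.
One step further: m_3, m_11, m_13, m_7, m_10, m_1 (9 so far).
One step further: m_15 (10 so far).
No other element is forced above m_16 by the given relations, so the count is 10.

10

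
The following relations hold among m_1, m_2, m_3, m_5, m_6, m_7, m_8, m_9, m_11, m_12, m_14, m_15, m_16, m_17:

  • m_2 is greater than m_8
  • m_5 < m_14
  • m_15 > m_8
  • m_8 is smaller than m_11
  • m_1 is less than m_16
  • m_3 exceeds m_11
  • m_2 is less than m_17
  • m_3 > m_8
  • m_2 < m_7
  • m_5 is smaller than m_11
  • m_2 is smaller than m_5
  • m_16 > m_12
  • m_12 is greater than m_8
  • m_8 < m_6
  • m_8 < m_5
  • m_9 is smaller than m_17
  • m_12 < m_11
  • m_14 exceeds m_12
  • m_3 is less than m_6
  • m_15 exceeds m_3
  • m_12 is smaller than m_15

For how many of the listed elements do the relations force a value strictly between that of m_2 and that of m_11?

Chaining upward from m_2 reaches: m_17, m_5, m_3, m_7, m_15, m_14, m_6.
Chaining downward from m_11 reaches: m_8, m_12, m_5.
Strictly between m_2 and m_11 are those in both lists: m_5 — 1 element.

1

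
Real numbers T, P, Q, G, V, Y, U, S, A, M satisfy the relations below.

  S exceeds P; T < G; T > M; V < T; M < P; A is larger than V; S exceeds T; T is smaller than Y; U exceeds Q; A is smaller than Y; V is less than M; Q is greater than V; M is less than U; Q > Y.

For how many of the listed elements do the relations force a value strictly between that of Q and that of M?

Chaining upward from M reaches: T, Y, P, G, S, U.
Chaining downward from Q reaches: V, A, T, Y.
Strictly between M and Q are those in both lists: T, Y — 2 elements.

2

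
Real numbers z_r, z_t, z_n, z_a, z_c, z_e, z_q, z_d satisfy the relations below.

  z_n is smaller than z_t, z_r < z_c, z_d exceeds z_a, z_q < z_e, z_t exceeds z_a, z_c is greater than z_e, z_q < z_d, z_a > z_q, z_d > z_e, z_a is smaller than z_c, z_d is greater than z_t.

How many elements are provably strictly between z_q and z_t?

1

The relations place z_q below z_t. An element lies strictly between them when it is forced above z_q and also forced below z_t.
Above z_q: {z_a, z_e, z_d, z_c}. Below z_t: {z_a, z_n}.
Intersection: {z_a} — 1.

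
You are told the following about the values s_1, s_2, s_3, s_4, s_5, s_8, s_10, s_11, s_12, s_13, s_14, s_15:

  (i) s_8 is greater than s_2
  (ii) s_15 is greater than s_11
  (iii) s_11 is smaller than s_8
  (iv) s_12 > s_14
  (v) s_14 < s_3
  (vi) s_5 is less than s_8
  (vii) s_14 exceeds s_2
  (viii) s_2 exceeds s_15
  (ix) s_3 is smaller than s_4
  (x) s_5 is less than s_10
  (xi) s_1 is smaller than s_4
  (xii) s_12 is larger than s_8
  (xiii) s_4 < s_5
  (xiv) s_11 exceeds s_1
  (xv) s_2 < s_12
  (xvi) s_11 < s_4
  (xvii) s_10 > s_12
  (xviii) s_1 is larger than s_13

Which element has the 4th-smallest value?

s_15

The consecutive relations fix a unique order: s_13 < s_1 < s_11 < s_15 < s_2 < s_14 < s_3 < s_4 < s_5 < s_8 < s_12 < s_10.
Counting 4 from the smallest end gives s_15.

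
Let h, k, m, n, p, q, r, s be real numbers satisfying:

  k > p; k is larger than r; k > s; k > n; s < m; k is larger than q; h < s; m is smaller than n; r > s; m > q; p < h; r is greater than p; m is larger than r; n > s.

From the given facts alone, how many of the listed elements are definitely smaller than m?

The elements the relations force below m are p, h, s, q, r — no chain reaches any other.
That is 5.

5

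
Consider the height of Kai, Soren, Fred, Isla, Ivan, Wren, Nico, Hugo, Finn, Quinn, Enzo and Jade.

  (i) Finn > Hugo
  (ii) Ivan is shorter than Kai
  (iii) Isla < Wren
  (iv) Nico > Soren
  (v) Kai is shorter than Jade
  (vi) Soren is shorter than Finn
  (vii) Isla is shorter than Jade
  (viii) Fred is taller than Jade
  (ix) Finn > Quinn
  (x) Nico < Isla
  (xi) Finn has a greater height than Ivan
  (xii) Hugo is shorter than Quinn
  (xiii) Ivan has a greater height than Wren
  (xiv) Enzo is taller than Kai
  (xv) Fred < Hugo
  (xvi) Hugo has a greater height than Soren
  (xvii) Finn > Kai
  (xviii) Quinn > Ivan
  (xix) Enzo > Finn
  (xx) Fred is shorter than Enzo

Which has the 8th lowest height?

Chaining the given pairs: Soren < Nico < Isla < Wren < Ivan < Kai < Jade < Fred < Hugo < Quinn < Finn < Enzo.
Counting 8 from the smallest end gives Fred.

Fred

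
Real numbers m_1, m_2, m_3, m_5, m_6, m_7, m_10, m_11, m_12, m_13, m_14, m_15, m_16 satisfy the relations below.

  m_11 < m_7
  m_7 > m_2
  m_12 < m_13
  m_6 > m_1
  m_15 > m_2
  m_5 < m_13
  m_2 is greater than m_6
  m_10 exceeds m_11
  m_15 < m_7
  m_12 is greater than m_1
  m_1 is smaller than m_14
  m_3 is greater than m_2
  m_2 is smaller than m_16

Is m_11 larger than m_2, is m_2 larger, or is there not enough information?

undetermined

Following every chain through m_11: above m_11 we get m_10, m_7.
m_2 is not reached, and no chain runs the other way from m_2 to m_11.
So the given relations leave the order of m_11 and m_2 undetermined.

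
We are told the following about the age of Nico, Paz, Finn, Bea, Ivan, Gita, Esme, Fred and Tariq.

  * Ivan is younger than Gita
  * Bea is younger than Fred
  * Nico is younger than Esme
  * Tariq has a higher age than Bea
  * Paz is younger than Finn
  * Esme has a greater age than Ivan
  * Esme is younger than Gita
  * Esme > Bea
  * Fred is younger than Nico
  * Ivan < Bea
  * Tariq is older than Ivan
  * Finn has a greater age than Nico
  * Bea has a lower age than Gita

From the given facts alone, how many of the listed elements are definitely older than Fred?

From Fred the given relations immediately reach Nico.
From those, Esme, Finn — 3 in total.
From those, Gita — 4 in total.
Nothing else is reachable above Fred; 4 in all.

4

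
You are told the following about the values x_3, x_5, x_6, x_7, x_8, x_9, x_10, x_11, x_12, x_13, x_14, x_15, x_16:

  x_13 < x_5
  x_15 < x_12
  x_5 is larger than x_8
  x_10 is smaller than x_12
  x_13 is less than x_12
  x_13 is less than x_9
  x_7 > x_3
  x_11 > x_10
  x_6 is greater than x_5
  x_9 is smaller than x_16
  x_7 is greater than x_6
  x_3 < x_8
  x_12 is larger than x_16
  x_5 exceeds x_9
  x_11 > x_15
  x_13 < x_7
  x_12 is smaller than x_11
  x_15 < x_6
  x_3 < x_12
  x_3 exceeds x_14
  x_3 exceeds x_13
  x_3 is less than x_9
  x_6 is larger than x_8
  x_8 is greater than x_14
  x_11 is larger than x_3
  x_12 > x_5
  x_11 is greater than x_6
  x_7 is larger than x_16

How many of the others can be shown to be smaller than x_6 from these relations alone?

The elements the relations force below x_6 are x_13, x_14, x_3, x_15, x_9, x_8, x_5 — no chain reaches any other.
That is 7.

7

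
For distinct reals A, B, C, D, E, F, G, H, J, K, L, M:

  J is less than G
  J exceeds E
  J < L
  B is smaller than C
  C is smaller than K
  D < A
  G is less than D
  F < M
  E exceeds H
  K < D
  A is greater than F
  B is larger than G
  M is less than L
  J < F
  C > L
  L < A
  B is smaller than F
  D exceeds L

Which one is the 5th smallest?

Piecing the relations together gives one ordering: H < E < J < G < B < F < M < L < C < K < D < A.
The 5th smallest is B.

B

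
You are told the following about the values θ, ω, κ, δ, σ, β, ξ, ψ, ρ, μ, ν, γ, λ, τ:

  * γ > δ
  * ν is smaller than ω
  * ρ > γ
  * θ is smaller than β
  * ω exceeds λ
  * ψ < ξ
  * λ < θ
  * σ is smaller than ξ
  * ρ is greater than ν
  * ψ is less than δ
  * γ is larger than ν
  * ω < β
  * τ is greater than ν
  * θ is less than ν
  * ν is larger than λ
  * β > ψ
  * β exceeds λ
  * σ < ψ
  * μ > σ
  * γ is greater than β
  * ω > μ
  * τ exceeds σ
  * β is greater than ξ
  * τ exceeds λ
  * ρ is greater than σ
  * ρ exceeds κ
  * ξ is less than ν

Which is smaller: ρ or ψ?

ψ

ψ < ξ and ξ < ν give ψ < ν.
With ν < ω: ψ < ξ < ν < ω.
Then ω < β extends the chain to β.
Then β < γ extends the chain to γ.
With γ < ρ: ψ < ξ < ν < ω < β < γ < ρ.
So ψ < ρ; ψ is the smaller of the two.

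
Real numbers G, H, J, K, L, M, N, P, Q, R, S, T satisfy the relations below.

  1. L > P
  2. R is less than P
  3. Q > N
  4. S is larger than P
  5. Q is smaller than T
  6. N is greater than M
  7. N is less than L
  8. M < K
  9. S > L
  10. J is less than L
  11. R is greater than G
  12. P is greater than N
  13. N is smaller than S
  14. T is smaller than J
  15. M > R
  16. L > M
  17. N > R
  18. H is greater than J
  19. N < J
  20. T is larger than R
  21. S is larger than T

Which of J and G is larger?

G < R and R < M give G < M.
With M < N: G < R < M < N.
With N < Q: G < R < M < N < Q.
Then Q < T extends the chain to T.
With T < J: G < R < M < N < Q < T < J.
So G < J; J is the larger of the two.

J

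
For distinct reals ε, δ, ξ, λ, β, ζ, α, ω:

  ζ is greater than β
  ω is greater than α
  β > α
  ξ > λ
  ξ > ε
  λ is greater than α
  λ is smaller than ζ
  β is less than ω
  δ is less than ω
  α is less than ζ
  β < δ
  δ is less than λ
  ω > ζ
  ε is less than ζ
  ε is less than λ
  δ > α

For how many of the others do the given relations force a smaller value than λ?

4

Directly below λ: α, ε, δ.
One step further: β (4 so far).
Nothing else is reachable below λ; 4 in all.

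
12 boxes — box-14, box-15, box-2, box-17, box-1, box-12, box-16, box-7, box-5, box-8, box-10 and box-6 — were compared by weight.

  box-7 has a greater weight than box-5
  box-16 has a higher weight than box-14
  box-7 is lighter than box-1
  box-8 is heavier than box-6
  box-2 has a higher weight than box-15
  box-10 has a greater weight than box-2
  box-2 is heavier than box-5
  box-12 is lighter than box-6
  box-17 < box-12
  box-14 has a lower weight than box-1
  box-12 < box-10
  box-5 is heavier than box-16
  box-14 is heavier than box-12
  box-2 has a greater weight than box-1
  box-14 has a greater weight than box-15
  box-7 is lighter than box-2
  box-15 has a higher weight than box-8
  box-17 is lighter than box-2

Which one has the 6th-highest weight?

The consecutive relations fix a unique order: box-17 < box-12 < box-6 < box-8 < box-15 < box-14 < box-16 < box-5 < box-7 < box-1 < box-2 < box-10.
The 6th largest is box-16.

box-16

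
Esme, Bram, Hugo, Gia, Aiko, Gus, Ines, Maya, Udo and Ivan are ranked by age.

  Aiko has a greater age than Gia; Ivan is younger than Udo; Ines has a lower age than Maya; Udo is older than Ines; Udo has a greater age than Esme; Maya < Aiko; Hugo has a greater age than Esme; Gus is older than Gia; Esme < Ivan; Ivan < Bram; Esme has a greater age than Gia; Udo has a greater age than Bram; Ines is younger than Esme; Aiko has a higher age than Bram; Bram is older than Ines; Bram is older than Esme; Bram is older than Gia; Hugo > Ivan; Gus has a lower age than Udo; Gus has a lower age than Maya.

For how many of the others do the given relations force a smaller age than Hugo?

The elements the relations force below Hugo are Gia, Ines, Esme, Ivan — no chain reaches any other.
That is 4.

4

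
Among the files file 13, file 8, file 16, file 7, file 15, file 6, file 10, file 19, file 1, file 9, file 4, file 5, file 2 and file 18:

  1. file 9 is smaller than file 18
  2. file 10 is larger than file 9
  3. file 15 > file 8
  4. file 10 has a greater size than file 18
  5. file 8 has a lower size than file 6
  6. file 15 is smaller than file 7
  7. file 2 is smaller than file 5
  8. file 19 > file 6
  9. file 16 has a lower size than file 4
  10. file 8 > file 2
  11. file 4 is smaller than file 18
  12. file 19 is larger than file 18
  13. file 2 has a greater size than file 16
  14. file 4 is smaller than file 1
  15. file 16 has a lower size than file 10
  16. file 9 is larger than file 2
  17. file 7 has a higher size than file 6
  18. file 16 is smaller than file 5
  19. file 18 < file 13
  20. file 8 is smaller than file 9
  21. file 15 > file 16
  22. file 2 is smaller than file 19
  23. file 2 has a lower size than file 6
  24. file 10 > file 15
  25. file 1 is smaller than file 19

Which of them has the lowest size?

file 2 is not least since file 16 < file 2; file 8 is not least since file 2 < file 8; file 6 is not least since file 2 < file 6; file 9 is not least since file 8 < file 9; file 4 is not least since file 16 < file 4; file 15 is not least since file 16 < file 15; file 5 is not least since file 16 < file 5; file 18 is not least since file 9 < file 18; file 7 is not least since file 6 < file 7; file 10 is not least since file 16 < file 10; file 1 is not least since file 4 < file 1; file 13 is not least since file 18 < file 13; file 19 is not least since file 6 < file 19.
Only file 16 has nothing below it, so file 16 is the lowest size.

file 16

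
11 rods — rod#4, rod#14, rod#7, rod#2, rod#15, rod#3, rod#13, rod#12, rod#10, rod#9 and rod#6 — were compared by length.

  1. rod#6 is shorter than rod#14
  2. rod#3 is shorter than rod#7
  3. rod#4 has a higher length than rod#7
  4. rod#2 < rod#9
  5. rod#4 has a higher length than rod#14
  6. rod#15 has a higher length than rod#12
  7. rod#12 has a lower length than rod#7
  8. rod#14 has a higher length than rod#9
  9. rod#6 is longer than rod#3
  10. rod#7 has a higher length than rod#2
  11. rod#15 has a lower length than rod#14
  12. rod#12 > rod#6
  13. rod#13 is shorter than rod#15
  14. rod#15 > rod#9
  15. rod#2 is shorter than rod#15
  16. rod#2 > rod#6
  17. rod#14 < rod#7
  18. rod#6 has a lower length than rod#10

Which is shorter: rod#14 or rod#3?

rod#3

rod#3 < rod#6 and rod#6 < rod#2 give rod#3 < rod#2.
With rod#2 < rod#9: rod#3 < rod#6 < rod#2 < rod#9.
With rod#9 < rod#15: rod#3 < rod#6 < rod#2 < rod#9 < rod#15.
Then rod#15 < rod#14 extends the chain to rod#14.
So rod#3 < rod#14; rod#3 is the shorter of the two.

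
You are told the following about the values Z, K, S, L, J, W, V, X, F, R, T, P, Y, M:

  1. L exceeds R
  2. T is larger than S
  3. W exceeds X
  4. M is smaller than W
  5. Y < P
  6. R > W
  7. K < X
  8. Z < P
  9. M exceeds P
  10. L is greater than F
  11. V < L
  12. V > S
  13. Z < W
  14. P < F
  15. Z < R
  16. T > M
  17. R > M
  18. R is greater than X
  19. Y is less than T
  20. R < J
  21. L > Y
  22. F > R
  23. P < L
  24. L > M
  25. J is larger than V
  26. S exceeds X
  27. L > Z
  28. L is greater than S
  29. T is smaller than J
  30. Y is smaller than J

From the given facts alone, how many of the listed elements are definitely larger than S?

From S the given relations immediately reach V, T, L.
From those, J — 4 in total.
Nothing else is reachable above S; 4 in all.

4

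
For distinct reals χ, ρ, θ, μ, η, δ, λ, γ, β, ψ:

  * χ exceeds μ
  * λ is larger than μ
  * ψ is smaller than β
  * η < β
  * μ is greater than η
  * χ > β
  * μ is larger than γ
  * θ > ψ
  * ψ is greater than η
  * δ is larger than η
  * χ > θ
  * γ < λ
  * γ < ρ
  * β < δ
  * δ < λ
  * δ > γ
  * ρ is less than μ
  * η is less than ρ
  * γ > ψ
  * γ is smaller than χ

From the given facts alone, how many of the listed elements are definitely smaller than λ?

7

Directly below λ: γ, μ, δ.
One step further: η, ψ, ρ, β (7 so far).
Nothing else is reachable below λ; 7 in all.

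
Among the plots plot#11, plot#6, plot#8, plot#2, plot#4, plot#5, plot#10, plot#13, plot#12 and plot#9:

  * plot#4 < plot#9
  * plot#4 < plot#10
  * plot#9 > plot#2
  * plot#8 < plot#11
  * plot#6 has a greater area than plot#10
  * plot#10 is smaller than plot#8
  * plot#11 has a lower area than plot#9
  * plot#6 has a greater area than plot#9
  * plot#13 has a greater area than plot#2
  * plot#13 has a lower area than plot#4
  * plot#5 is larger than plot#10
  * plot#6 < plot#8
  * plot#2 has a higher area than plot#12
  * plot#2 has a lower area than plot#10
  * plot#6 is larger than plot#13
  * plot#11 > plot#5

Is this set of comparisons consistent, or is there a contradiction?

Chaining the given relations yields plot#11 < plot#9 < plot#6 < plot#8, so plot#11 < plot#8. But one relation states plot#8 < plot#11. These cannot both hold.

inconsistent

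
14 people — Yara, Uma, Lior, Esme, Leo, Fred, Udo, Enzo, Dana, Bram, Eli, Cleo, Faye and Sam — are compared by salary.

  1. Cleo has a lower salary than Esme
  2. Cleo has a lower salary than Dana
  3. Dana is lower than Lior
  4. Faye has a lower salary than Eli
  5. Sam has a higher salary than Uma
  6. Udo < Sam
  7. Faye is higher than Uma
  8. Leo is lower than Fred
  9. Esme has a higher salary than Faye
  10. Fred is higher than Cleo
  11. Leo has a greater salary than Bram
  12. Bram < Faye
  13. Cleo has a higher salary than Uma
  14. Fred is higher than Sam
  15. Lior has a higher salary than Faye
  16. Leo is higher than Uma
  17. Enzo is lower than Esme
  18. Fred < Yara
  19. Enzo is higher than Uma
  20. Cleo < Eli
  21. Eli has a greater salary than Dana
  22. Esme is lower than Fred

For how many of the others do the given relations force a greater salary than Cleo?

Directly above Cleo: Dana, Esme, Fred, Eli.
One step further: Lior, Yara (6 so far).
Nothing else is reachable above Cleo; 6 in all.

6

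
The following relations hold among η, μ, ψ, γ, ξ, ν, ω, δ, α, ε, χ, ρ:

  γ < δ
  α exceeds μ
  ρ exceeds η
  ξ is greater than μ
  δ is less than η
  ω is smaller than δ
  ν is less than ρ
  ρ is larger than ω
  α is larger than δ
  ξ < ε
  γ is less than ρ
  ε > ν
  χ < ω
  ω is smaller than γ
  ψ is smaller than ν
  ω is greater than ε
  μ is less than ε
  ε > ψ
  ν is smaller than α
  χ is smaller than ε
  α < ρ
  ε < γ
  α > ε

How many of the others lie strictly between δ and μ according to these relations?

4

Chaining upward from μ reaches: ξ, ε, ω, γ, η, α, ρ.
Chaining downward from δ reaches: ψ, ν, χ, ξ, ε, ω, γ.
Strictly between μ and δ are those in both lists: ξ, ε, ω, γ — 4 elements.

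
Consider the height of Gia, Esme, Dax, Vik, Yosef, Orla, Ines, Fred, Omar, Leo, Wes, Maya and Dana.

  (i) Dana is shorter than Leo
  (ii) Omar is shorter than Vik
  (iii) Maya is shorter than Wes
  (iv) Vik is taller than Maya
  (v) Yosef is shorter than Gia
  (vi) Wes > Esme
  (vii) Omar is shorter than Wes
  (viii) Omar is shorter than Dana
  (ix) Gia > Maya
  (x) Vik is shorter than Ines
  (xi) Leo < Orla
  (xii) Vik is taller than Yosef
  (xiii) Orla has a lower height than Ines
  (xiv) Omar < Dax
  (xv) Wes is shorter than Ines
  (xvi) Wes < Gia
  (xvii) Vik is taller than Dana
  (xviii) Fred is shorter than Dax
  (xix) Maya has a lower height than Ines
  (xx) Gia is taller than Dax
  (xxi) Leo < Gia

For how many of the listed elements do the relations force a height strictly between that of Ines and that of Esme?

Chaining upward from Esme reaches: Wes, Gia.
Chaining downward from Ines reaches: Maya, Omar, Dana, Leo, Wes, Yosef, Vik, Orla.
Strictly between Esme and Ines are those in both lists: Wes — 1 element.

1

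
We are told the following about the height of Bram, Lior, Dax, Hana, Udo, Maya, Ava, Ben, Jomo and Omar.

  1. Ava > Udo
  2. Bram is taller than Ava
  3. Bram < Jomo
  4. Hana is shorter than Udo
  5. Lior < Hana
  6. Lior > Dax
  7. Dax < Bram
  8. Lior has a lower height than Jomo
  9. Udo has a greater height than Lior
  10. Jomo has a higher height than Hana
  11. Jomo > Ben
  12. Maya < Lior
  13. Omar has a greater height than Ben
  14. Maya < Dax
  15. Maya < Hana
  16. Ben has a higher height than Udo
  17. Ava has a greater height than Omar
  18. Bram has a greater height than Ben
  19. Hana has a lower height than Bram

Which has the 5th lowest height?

Udo

Chaining the given pairs: Maya < Dax < Lior < Hana < Udo < Ben < Omar < Ava < Bram < Jomo.
Counting 5 from the smallest end gives Udo.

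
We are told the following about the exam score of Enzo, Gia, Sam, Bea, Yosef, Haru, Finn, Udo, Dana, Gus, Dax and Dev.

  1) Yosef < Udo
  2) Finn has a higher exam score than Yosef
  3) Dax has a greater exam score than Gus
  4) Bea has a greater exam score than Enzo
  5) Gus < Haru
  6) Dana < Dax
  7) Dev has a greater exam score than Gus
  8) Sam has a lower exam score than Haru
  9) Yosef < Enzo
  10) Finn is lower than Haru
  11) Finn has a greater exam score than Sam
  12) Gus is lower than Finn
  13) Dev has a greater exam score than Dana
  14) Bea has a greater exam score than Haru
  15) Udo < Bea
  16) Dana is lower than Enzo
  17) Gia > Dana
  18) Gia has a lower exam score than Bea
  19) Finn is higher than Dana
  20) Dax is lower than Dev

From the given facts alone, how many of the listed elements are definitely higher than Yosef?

5

The elements the relations force above Yosef are Enzo, Finn, Haru, Udo, Bea — no chain reaches any other.
That is 5.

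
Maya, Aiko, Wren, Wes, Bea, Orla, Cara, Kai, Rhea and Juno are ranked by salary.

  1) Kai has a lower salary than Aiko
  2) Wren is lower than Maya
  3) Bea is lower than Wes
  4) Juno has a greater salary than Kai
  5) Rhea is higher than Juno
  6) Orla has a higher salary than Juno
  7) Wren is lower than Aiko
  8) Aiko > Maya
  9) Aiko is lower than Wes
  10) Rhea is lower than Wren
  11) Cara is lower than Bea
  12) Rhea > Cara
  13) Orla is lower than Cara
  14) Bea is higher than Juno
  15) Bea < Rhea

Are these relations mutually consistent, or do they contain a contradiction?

Every relation is compatible with Kai < Juno < Orla < Cara < Bea < Rhea < Wren < Maya < Aiko < Wes; the set is consistent.

consistent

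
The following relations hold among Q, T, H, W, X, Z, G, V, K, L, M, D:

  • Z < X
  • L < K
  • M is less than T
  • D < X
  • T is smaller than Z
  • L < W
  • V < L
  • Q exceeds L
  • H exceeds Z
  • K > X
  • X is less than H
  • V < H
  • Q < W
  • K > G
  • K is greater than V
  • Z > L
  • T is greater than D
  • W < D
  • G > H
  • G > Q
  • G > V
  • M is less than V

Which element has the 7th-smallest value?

The consecutive relations fix a unique order: M < V < L < Q < W < D < T < Z < X < H < G < K.
Counting 7 from the smallest end gives T.

T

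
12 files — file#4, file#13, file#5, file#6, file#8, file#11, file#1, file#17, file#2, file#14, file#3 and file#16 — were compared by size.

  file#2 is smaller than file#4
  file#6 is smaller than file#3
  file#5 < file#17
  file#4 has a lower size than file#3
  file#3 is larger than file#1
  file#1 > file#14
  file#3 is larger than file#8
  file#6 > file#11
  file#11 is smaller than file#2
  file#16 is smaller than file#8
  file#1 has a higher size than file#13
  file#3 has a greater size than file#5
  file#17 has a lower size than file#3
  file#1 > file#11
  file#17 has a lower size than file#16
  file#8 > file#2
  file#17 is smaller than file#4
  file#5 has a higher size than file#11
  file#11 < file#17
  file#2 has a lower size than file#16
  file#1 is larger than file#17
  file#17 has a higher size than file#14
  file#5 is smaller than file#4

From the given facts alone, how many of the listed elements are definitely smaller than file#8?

Directly below file#8: file#2, file#16.
One step further: file#11, file#17 (4 so far).
One step further: file#14, file#5 (6 so far).
Nothing else is reachable below file#8; 6 in all.

6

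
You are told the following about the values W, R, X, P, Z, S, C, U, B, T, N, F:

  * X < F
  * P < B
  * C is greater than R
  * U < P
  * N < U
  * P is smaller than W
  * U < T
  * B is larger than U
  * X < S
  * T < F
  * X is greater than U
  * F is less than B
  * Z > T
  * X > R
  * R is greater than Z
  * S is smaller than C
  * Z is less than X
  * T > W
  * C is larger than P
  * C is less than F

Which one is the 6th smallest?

Piecing the relations together gives one ordering: N < U < P < W < T < Z < R < X < S < C < F < B.
Counting 6 from the smallest end gives Z.

Z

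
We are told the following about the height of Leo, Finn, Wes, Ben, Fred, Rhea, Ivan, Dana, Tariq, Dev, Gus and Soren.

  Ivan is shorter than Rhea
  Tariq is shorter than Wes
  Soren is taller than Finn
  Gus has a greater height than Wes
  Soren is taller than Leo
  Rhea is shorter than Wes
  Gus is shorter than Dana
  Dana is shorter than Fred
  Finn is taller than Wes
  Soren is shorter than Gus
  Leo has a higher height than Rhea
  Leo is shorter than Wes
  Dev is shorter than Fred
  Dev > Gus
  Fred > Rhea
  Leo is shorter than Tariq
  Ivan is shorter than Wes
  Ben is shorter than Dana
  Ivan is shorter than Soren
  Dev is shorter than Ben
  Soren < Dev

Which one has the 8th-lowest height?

Gus

The consecutive relations fix a unique order: Ivan < Rhea < Leo < Tariq < Wes < Finn < Soren < Gus < Dev < Ben < Dana < Fred.
The 8th smallest is Gus.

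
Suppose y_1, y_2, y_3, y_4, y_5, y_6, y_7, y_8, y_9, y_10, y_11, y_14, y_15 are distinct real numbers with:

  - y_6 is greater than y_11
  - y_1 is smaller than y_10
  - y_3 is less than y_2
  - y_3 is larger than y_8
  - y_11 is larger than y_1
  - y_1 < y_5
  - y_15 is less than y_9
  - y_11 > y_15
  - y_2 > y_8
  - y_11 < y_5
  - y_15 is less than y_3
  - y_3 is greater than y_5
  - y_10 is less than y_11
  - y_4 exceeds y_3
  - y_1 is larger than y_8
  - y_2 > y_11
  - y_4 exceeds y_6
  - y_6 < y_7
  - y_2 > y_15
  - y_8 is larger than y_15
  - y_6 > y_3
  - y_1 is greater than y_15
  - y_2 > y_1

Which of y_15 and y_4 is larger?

y_4

Link the given pairs in sequence: y_15 < y_8; y_8 < y_1; y_1 < y_10; y_10 < y_11; y_11 < y_5; y_5 < y_3; y_3 < y_6; y_6 < y_4.
Chaining these gives y_15 < y_8 < y_1 < y_10 < y_11 < y_5 < y_3 < y_6 < y_4.
So y_15 < y_4; y_4 is the larger of the two.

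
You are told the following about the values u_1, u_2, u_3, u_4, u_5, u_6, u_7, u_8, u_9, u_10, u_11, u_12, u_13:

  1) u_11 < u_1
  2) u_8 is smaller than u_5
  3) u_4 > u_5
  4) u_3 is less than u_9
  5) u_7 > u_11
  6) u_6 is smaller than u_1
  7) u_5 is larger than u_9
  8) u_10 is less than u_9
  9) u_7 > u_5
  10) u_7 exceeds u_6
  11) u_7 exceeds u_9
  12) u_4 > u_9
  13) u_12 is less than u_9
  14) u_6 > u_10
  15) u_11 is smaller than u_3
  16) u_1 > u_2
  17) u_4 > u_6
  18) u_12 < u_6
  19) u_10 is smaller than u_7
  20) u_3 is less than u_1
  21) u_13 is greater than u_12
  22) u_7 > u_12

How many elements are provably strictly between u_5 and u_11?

2

Chaining upward from u_11 reaches: u_3, u_9, u_1, u_4, u_7.
Chaining downward from u_5 reaches: u_8, u_10, u_12, u_3, u_9.
Strictly between u_11 and u_5 are those in both lists: u_3, u_9 — 2 elements.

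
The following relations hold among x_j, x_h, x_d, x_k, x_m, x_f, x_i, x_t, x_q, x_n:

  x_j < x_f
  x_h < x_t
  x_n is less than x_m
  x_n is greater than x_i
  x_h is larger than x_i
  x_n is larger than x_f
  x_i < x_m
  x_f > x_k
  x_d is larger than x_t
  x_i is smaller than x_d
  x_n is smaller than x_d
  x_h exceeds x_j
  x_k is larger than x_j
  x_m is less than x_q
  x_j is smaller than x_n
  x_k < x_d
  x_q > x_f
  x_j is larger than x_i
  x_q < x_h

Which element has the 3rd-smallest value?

The consecutive relations fix a unique order: x_i < x_j < x_k < x_f < x_n < x_m < x_q < x_h < x_t < x_d.
The 3rd smallest is x_k.

x_k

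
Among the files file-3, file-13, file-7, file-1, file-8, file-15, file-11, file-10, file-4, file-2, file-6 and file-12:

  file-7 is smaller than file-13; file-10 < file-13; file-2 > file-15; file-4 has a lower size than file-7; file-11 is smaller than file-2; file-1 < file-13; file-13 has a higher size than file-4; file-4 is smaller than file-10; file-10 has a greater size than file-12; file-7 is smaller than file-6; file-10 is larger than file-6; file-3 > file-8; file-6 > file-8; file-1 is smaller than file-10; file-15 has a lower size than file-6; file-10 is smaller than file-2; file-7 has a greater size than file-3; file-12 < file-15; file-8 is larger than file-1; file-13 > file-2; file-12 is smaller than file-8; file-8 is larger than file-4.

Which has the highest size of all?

file-13

file-1 is not greatest since file-1 < file-13; file-4 is not greatest since file-4 < file-8; file-12 is not greatest since file-12 < file-15; file-8 is not greatest since file-8 < file-3; file-3 is not greatest since file-3 < file-7; file-7 is not greatest since file-7 < file-13; file-11 is not greatest since file-11 < file-2; file-15 is not greatest since file-15 < file-2; file-6 is not greatest since file-6 < file-10; file-10 is not greatest since file-10 < file-13; file-2 is not greatest since file-2 < file-13.
Only file-13 has nothing above it, so file-13 is the highest size.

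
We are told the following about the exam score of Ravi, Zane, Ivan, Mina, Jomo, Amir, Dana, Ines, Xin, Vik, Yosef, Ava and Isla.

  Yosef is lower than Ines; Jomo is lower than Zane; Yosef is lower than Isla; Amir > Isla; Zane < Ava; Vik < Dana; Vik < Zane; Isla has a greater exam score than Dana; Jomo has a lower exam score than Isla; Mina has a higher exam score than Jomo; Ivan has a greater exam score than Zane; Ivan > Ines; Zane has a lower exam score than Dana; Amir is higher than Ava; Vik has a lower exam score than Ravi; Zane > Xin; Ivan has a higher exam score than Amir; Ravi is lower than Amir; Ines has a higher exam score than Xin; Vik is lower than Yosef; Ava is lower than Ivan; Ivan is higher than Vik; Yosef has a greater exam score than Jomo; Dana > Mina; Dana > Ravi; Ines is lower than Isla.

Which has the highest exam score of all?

Ivan

Chaining downward from Ivan: directly below it, Vik, Zane, Ines, Ava, Amir; then Jomo, Yosef, Xin, Ravi, Isla; then Dana; then Mina.
That covers every other element, and nothing is given above Ivan, so Ivan is the highest exam score.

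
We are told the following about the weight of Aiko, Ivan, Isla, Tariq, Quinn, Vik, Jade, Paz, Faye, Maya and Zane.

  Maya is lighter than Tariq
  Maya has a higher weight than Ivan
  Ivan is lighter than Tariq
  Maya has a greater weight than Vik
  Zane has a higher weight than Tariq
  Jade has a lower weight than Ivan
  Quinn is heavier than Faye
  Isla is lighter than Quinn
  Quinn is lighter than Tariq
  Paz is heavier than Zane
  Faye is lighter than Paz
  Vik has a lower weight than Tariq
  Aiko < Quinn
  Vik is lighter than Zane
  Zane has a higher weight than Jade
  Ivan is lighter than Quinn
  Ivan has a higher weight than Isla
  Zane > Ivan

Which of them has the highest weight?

Paz

Isla is not greatest since Isla < Ivan; Faye is not greatest since Faye < Quinn; Aiko is not greatest since Aiko < Quinn; Jade is not greatest since Jade < Ivan; Ivan is not greatest since Ivan < Zane; Quinn is not greatest since Quinn < Tariq; Vik is not greatest since Vik < Tariq; Maya is not greatest since Maya < Tariq; Tariq is not greatest since Tariq < Zane; Zane is not greatest since Zane < Paz.
Only Paz has nothing above it, so Paz is the highest weight.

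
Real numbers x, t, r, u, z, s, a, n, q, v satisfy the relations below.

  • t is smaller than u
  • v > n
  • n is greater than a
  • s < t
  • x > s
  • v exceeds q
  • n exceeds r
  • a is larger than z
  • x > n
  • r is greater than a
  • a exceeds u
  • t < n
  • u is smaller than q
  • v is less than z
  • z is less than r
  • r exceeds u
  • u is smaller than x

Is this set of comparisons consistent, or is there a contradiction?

inconsistent

Chaining the given relations yields v < z < a < r < n, so v < n. But one relation states n < v. These cannot both hold.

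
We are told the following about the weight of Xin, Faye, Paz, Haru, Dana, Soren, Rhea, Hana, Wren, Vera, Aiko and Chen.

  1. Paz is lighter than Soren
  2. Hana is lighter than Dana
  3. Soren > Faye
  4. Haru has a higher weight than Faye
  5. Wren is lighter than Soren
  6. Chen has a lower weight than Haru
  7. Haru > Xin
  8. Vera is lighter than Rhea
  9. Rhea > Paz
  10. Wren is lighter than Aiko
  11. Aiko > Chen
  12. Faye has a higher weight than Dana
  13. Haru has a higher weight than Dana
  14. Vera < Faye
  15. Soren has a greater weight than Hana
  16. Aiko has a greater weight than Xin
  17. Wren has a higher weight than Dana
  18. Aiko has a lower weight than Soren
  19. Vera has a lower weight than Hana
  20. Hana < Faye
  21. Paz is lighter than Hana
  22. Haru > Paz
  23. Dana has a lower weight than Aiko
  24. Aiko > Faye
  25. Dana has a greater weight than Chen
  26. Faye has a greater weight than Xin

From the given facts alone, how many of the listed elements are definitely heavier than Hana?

Directly above Hana: Dana, Faye, Soren.
One step further: Wren, Haru, Aiko (6 so far).
Nothing else is reachable above Hana; 6 in all.

6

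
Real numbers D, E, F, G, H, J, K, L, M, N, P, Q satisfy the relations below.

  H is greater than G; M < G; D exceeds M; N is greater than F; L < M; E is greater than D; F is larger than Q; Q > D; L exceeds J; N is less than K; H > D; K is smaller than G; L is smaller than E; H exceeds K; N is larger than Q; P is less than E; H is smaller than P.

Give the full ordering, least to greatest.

J < L < M < D < Q < F < N < K < G < H < P < E

The consecutive links are each given: J < L; L < M; M < D; D < Q; Q < F; F < N; N < K; K < G; G < H; H < P; P < E.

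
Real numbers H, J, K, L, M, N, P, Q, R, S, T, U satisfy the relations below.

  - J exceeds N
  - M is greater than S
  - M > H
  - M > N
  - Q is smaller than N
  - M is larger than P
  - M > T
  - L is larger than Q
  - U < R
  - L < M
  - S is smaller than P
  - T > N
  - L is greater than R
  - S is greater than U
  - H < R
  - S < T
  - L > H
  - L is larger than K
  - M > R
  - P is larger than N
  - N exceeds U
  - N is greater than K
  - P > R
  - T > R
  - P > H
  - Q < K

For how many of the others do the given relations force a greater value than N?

4

The elements the relations force above N are T, J, P, M — no chain reaches any other.
That is 4.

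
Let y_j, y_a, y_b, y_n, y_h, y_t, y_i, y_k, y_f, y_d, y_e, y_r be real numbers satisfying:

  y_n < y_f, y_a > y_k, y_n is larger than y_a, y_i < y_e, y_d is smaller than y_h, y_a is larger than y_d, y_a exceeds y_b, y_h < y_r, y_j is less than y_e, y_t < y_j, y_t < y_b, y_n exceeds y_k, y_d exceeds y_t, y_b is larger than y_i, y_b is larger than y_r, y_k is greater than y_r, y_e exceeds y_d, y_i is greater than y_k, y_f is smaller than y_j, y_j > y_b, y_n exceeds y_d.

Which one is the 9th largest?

The consecutive relations fix a unique order: y_t < y_d < y_h < y_r < y_k < y_i < y_b < y_a < y_n < y_f < y_j < y_e.
The 9th largest is y_r.

y_r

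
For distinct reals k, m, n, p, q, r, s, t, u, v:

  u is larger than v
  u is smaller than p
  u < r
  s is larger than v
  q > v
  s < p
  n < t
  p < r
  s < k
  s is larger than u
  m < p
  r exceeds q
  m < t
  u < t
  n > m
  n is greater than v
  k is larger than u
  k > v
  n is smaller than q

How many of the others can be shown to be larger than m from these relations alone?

5

From m the given relations immediately reach n, p, t.
From those, q, r — 5 in total.
No other element is forced above m by the given relations, so the count is 5.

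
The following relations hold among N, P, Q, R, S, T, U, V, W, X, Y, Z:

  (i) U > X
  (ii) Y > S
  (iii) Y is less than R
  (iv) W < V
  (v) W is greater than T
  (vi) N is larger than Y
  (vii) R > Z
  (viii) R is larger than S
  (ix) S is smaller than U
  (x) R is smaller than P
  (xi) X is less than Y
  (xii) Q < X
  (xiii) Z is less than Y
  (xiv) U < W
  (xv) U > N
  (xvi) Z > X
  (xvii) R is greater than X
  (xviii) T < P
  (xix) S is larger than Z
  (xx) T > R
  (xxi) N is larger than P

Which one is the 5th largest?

P

The consecutive relations fix a unique order: Q < X < Z < S < Y < R < T < P < N < U < W < V.
The 5th largest is P.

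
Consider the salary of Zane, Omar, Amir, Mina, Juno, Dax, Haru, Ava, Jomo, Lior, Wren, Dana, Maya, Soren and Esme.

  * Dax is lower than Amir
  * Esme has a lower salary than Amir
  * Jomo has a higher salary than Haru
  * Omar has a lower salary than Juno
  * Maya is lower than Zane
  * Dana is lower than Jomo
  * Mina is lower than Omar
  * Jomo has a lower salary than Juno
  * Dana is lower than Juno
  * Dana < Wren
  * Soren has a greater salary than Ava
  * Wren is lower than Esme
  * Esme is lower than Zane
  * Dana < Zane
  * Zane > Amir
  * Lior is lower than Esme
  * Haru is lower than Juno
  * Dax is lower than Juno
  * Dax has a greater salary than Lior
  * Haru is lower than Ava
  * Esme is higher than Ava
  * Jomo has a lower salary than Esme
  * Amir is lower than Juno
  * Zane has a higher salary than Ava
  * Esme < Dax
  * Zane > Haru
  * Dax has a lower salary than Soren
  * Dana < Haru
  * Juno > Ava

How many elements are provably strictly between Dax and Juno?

1

Chaining upward from Dax reaches: Amir, Soren, Zane.
Chaining downward from Juno reaches: Dana, Wren, Lior, Haru, Ava, Jomo, Esme, Amir, Mina, Omar.
Strictly between Dax and Juno are those in both lists: Amir — 1 element.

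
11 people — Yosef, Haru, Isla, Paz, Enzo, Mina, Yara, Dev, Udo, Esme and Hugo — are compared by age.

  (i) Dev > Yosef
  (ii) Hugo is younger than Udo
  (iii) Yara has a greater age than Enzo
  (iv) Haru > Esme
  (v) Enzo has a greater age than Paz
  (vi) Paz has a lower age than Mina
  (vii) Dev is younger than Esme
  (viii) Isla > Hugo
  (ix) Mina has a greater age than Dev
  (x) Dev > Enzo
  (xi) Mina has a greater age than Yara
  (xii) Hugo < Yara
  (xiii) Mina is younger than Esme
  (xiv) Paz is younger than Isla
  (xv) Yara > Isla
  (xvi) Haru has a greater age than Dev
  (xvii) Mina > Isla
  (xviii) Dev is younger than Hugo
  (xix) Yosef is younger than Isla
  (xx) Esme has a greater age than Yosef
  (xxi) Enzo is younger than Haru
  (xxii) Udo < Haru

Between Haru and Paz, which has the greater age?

Haru

Link the given pairs in sequence: Paz < Enzo; Enzo < Dev; Dev < Hugo; Hugo < Isla; Isla < Yara; Yara < Mina; Mina < Esme; Esme < Haru.
Together: Paz < Enzo < Dev < Hugo < Isla < Yara < Mina < Esme < Haru.
So Paz < Haru; Haru is the older of the two.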